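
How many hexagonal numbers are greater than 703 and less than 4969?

The n-th hexagonal number is n(2n−1).
Smallest index with value > 703: n = 20 (giving 780).
Largest index with value < 4969: n = 50 (giving 4950).
Indices 20 through 50: 31 terms.

31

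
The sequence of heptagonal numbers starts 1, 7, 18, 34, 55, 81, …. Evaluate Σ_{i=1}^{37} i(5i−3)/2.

Σ i(5i−3)/2 = (5Σi² − 3Σi) / 2 over i = 1..37.
Σi = 703 and Σi² = 17575.
(5·17575 − 3·703) / 2 = 85766/2 = 42883.

42883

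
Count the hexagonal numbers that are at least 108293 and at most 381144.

The n-th hexagonal number is n(2n−1).
Smallest index with value ≥ 108293: n = 233 (giving 108345).
Largest index with value ≤ 381144: n = 436 (giving 379756).
Indices 233 through 436: 204 terms.

204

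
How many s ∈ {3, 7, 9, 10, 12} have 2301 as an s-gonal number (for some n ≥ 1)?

1

s = 3: P(3, 67) = 2278 and P(3, 68) = 2346; 2301 is not s-gonal.
s = 7: P(7, 30) = 2205 and P(7, 31) = 2356; 2301 is not s-gonal.
s = 9: P(9, 26) = 2301. ✓
s = 10: P(10, 24) = 2232 and P(10, 25) = 2425; 2301 is not s-gonal.
s = 12: P(12, 21) = 2121 and P(12, 22) = 2332; 2301 is not s-gonal.
Hits: s ∈ {9} → 1.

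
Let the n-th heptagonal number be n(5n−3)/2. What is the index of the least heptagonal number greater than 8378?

Solve n(5n−3)/2 > 8378 for integer n.
The largest n with value ≤ 8378 is 58 (since 8323 ≤ 8378 < 8614), so the first above is n = 59, value 8614.

59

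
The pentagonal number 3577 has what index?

49

Set n(3n−1)/2 = 3577, giving 3n² − n − 7154 = 0.
So n = (1 + 293) / 6 = 294/6 = 49.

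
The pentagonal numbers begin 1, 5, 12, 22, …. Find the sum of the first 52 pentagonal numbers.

Σ i(3i−1)/2 = (3Σi² − Σi) / 2 over i = 1..52.
Σi = 1378 and Σi² = 48230.
(3·48230 − 1·1378) / 2 = 143312/2 = 71656.

71656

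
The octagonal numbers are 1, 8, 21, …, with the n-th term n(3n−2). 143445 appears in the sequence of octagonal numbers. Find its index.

Set n(3n−2) = 143445, giving 3n² − 2n − 143445 = 0.
So n = (2 + 1312) / 6 = 1314/6 = 219.
Check: 219·(3·219 − 2) = 143445. ✓

219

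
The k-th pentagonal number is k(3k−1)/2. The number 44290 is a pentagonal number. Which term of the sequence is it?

Set n(3n−1)/2 = 44290, giving 3n² − n − 88580 = 0.
The discriminant is 1 + 24·44290 = 1062961, and √1062961 = 1031.
So n = (1 + 1031) / 6 = 1032/6 = 172.

172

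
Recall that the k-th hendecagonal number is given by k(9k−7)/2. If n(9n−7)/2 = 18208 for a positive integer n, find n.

Set n(9n−7)/2 = 18208, giving 9n² − 7n − 36416 = 0.
The discriminant is 49 + 72·18208 = 1311025, and √1311025 = 1145.
So n = (7 + 1145) / 18 = 1152/18 = 64.

64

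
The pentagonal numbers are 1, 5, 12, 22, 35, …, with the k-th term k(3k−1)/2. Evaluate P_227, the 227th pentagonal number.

77180

The 227th pentagonal number is n(3n−1)/2 with n = 227.
227·(3·227 − 1)/2 = 227·680/2 = 227·340 = 77180.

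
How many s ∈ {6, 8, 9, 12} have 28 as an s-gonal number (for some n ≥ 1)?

1

s = 6: P(6, 4) = 28. ✓
s = 8: P(8, 3) = 21 and P(8, 4) = 40; 28 is not s-gonal.
s = 9: P(9, 3) = 24 and P(9, 4) = 46; 28 is not s-gonal.
s = 12: P(12, 2) = 12 and P(12, 3) = 33; 28 is not s-gonal.
Hits: s ∈ {6} → 1.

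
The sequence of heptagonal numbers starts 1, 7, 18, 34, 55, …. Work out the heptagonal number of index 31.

2356

31·(5·31 − 3)/2 = 31·152/2 = 31·76 = 2356.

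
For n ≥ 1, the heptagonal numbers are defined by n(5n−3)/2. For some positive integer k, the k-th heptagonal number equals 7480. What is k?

55

Set n(5n−3)/2 = 7480, giving 5n² − 3n − 14960 = 0.
The discriminant is 9 + 40·7480 = 299209, and √299209 = 547.
So n = (3 + 547) / 10 = 550/10 = 55.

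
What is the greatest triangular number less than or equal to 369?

Solve n(n+1)/2 ≤ 369 for integer n.
n = 26 gives 351 ≤ 369, while n = 27 gives 378 > 369; so the answer is 351.

351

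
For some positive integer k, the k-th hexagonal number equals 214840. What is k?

328

Set n(2n−1) = 214840, giving 2n² − n − 214840 = 0.
The discriminant is 1 + 8·214840 = 1718721, and √1718721 = 1311.
So n = (1 + 1311) / 4 = 1312/4 = 328.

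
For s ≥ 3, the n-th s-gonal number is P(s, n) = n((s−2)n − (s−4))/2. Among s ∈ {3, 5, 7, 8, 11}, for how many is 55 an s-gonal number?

s = 3: P(3, 10) = 55. ✓
s = 5: P(5, 6) = 51 and P(5, 7) = 70; 55 is not s-gonal.
s = 7: P(7, 5) = 55. ✓
s = 8: P(8, 4) = 40 and P(8, 5) = 65; 55 is not s-gonal.
s = 11: P(11, 3) = 30 and P(11, 4) = 58; 55 is not s-gonal.
Hits: s ∈ {3, 7} → 2.

2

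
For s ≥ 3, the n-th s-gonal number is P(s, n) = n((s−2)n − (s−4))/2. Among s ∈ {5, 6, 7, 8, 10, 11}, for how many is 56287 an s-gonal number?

1

s = 5: P(5, 193) = 55777 and P(5, 194) = 56357; 56287 is not s-gonal.
s = 6: P(6, 168) = 56280 and P(6, 169) = 56953; 56287 is not s-gonal.
s = 7: P(7, 150) = 56025 and P(7, 151) = 56776; 56287 is not s-gonal.
s = 8: P(8, 137) = 56033 and P(8, 138) = 56856; 56287 is not s-gonal.
s = 10: P(10, 119) = 56287. ✓
s = 11: P(11, 112) = 56056 and P(11, 113) = 57065; 56287 is not s-gonal.
Hits: s ∈ {10} → 1.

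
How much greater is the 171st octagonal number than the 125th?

40756

171·(3·171 − 2) = 87381 and 125·(3·125 − 2) = 46625.
Difference: 87381 − 46625 = 40756.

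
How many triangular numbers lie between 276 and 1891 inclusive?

The n-th triangular number is n(n+1)/2.
Smallest index with value ≥ 276: n = 23 (giving 276).
Largest index with value ≤ 1891: n = 61 (giving 1891).
Indices 23 through 61: 39 terms.

39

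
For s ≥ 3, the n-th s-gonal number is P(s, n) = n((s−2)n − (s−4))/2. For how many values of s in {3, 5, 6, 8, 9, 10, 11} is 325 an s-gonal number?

s = 3: P(3, 25) = 325. ✓
s = 5: P(5, 14) = 287 and P(5, 15) = 330; 325 is not s-gonal.
s = 6: P(6, 13) = 325. ✓
s = 8: P(8, 10) = 280 and P(8, 11) = 341; 325 is not s-gonal.
s = 9: P(9, 10) = 325. ✓
s = 10: P(10, 9) = 297 and P(10, 10) = 370; 325 is not s-gonal.
s = 11: P(11, 8) = 260 and P(11, 9) = 333; 325 is not s-gonal.
Hits: s ∈ {3, 6, 9} → 3.

3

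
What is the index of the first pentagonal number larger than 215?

Solve n(3n−1)/2 > 215 for integer n.
The largest n with value ≤ 215 is 12 (since 210 ≤ 215 < 247), so the first above is n = 13, value 247.

13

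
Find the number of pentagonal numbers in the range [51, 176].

6

The n-th pentagonal number is n(3n−1)/2.
Smallest index with value ≥ 51: n = 6 (giving 51).
Largest index with value ≤ 176: n = 11 (giving 176).
Indices 6 through 11: 6 terms.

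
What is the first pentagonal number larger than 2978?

Solve n(3n−1)/2 > 2978 for integer n.
The largest n with value ≤ 2978 is 44 (since 2882 ≤ 2978 < 3015), so the first above is n = 45, value 3015.

3015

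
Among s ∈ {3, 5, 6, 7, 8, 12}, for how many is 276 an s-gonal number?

s = 3: P(3, 23) = 276. ✓
s = 5: P(5, 13) = 247 and P(5, 14) = 287; 276 is not s-gonal.
s = 6: P(6, 12) = 276. ✓
s = 7: P(7, 10) = 235 and P(7, 11) = 286; 276 is not s-gonal.
s = 8: P(8, 9) = 225 and P(8, 10) = 280; 276 is not s-gonal.
s = 12: P(12, 7) = 217 and P(12, 8) = 288; 276 is not s-gonal.
Hits: s ∈ {3, 6} → 2.

2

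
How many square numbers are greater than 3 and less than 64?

The n-th square number is n².
Smallest index with value > 3: n = 2 (giving 4).
Largest index with value < 64: n = 7 (giving 49).
Indices 2 through 7: 6 terms.

6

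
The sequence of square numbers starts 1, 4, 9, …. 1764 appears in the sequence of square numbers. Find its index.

We need n² = 1764, so n = √1764 = 42.
Check: 42² = 1764. ✓

42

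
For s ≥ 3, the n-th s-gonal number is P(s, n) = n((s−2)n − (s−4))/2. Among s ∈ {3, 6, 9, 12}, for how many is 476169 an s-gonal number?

1

s = 3: P(3, 975) = 475800 and P(3, 976) = 476776; 476169 is not s-gonal.
s = 6: P(6, 488) = 475800 and P(6, 489) = 477753; 476169 is not s-gonal.
s = 9: P(9, 369) = 475641 and P(9, 370) = 478225; 476169 is not s-gonal.
s = 12: P(12, 309) = 476169. ✓
Hits: s ∈ {12} → 1.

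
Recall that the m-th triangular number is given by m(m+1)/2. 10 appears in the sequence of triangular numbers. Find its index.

4

Set n(n+1)/2 = 10, giving n² + n − 20 = 0.
The discriminant is 1 + 8·10 = 81, and √81 = 9.
So n = (-1 + 9) / 2 = 8/2 = 4.
Check: 4·5/2 = 10. ✓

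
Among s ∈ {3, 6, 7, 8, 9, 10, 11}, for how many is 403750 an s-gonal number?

1

s = 3: P(3, 898) = 403651 and P(3, 899) = 404550; 403750 is not s-gonal.
s = 6: P(6, 449) = 402753 and P(6, 450) = 404550; 403750 is not s-gonal.
s = 7: P(7, 402) = 403407 and P(7, 403) = 405418; 403750 is not s-gonal.
s = 8: P(8, 367) = 403333 and P(8, 368) = 405536; 403750 is not s-gonal.
s = 9: P(9, 340) = 403750. ✓
s = 10: P(10, 318) = 403542 and P(10, 319) = 406087; 403750 is not s-gonal.
s = 11: P(11, 299) = 401258 and P(11, 300) = 403950; 403750 is not s-gonal.
Hits: s ∈ {9} → 1.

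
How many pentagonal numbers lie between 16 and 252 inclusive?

10

The n-th pentagonal number is n(3n−1)/2.
Smallest index with value ≥ 16: n = 4 (giving 22).
Largest index with value ≤ 252: n = 13 (giving 247).
Indices 4 through 13: 10 terms.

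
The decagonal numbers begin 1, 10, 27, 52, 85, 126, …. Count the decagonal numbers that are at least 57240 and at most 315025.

162

The n-th decagonal number is n(4n−3).
Smallest index with value ≥ 57240: n = 120 (giving 57240).
Largest index with value ≤ 315025: n = 281 (giving 315001).
Indices 120 through 281: 162 terms.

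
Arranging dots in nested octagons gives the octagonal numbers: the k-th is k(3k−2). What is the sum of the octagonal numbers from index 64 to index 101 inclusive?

783351

Σ i(3i−2) = 3Σi² − 2Σi over i = 64..101.
Σi = 5151 − 2016 = 3135 and Σi² = 348551 − 85344 = 263207.
3·263207 − 2·3135 = 783351.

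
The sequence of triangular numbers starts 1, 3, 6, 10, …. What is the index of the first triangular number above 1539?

Solve n(n+1)/2 > 1539 for integer n.
The largest n with value ≤ 1539 is 54 (since 1485 ≤ 1539 < 1540), so the first above is n = 55, value 1540.

55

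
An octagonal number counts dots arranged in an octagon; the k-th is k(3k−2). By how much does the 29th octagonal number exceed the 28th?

Consecutive octagonal numbers differ by 6n − 5: here 6·29 − 5 = 169.

169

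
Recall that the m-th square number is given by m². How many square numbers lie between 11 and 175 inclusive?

The n-th square number is n².
Smallest index with value ≥ 11: n = 4 (giving 16).
Largest index with value ≤ 175: n = 13 (giving 169).
Indices 4 through 13: 10 terms.

10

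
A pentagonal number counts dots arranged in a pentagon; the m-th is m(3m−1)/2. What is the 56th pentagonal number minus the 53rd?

489

56·(3·56 − 1)/2 = 4676 and 53·(3·53 − 1)/2 = 4187.
Difference: 4676 − 4187 = 489.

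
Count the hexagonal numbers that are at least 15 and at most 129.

6

The n-th hexagonal number is n(2n−1).
Smallest index with value ≥ 15: n = 3 (giving 15).
Largest index with value ≤ 129: n = 8 (giving 120).
Indices 3 through 8: 6 terms.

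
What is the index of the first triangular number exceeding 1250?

Solve n(n+1)/2 > 1250 for integer n.
The largest n with value ≤ 1250 is 49 (since 1225 ≤ 1250 < 1275), so the first above is n = 50, value 1275.

50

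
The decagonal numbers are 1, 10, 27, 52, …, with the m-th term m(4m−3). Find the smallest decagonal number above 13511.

13747

Solve n(4n−3) > 13511 for integer n.
The largest n with value ≤ 13511 is 58 (since 13282 ≤ 13511 < 13747), so the first above is n = 59, value 13747.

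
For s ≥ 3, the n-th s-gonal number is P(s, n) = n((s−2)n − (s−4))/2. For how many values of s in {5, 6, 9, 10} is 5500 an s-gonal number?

1

s = 5: P(5, 60) = 5370 and P(5, 61) = 5551; 5500 is not s-gonal.
s = 6: P(6, 52) = 5356 and P(6, 53) = 5565; 5500 is not s-gonal.
s = 9: P(9, 40) = 5500. ✓
s = 10: P(10, 37) = 5365 and P(10, 38) = 5662; 5500 is not s-gonal.
Hits: s ∈ {9} → 1.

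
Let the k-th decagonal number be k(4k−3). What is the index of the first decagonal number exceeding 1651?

21

Solve n(4n−3) > 1651 for integer n.
The largest n with value ≤ 1651 is 20 (since 1540 ≤ 1651 < 1701), so the first above is n = 21, value 1701.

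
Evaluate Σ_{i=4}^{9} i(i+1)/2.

155

Σ i(i+1)/2 = (Σi² + Σi) / 2 over i = 4..9.
Σi = 45 − 6 = 39 and Σi² = 285 − 14 = 271.
(1·271 + 1·39) / 2 = 310/2 = 155.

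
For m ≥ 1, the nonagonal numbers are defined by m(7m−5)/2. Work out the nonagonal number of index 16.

856

The 16th nonagonal number is n(7n−5)/2 with n = 16.
16·(7·16 − 5)/2 = 16·107/2 = 856.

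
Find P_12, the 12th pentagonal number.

210

The 12th pentagonal number is n(3n−1)/2 with n = 12.
12·(3·12 − 1)/2 = 12·35/2 = 210.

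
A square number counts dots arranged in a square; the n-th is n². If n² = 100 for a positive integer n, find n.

10

We need n² = 100, so n = √100 = 10.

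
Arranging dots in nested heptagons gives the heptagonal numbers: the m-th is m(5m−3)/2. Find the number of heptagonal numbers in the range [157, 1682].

The n-th heptagonal number is n(5n−3)/2.
Smallest index with value ≥ 157: n = 9 (giving 189).
Largest index with value ≤ 1682: n = 26 (giving 1651).
Indices 9 through 26: 18 terms.

18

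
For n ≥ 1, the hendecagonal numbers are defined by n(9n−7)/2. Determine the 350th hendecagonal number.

350·(9·350 − 7)/2 = 350·3143/2 = 550025.

550025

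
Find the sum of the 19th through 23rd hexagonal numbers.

4325

Σ i(2i−1) = 2Σi² − Σi over i = 19..23.
Σi = 276 − 171 = 105 and Σi² = 4324 − 2109 = 2215.
2·2215 − 1·105 = 4325.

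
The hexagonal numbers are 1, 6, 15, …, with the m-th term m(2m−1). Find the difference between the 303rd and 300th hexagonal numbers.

3615

303·(2·303 − 1) = 183315 and 300·(2·300 − 1) = 179700.
Difference: 183315 − 179700 = 3615.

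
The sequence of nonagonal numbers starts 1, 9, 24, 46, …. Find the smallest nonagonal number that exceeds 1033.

1089

Solve n(7n−5)/2 > 1033 for integer n.
The largest n with value ≤ 1033 is 17 (since 969 ≤ 1033 < 1089), so the first above is n = 18, value 1089.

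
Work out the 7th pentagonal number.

The 7th pentagonal number is n(3n−1)/2 with n = 7.
7·(3·7 − 1)/2 = 7·20/2 = 7·10 = 70.

70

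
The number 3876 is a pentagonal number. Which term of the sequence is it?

51

Set n(3n−1)/2 = 3876, giving 3n² − n − 7752 = 0.
The discriminant is 1 + 24·3876 = 93025, and √93025 = 305.
So n = (1 + 305) / 6 = 306/6 = 51.
Check: 51·(3·51 − 1)/2 = 3876. ✓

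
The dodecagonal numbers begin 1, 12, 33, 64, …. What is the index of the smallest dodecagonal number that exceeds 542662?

330

Solve n(5n−4) > 542662 for integer n.
The largest n with value ≤ 542662 is 329 (since 539889 ≤ 542662 < 543180), so the first above is n = 330, value 543180.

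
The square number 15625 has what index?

We need n² = 15625, so n = √15625 = 125.

125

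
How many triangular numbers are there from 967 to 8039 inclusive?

The n-th triangular number is n(n+1)/2.
Smallest index with value ≥ 967: n = 44 (giving 990).
Largest index with value ≤ 8039: n = 126 (giving 8001).
Indices 44 through 126: 83 terms.

83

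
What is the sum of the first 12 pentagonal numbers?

Σ i(3i−1)/2 = (3Σi² − Σi) / 2 over i = 1..12.
Σi = 78 and Σi² = 650.
(3·650 − 1·78) / 2 = 1872/2 = 936.

936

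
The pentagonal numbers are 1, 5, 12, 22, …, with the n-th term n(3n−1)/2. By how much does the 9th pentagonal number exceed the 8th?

Consecutive pentagonal numbers differ by 3n − 2: here 3·9 − 2 = 25.

25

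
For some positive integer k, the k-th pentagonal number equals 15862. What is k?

Set n(3n−1)/2 = 15862, giving 3n² − n − 31724 = 0.
The discriminant is 1 + 24·15862 = 380689, and √380689 = 617.
So n = (1 + 617) / 6 = 618/6 = 103.
Check: 103·(3·103 − 1)/2 = 15862. ✓

103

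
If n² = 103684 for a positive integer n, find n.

322

We need n² = 103684, so n = √103684 = 322.
Check: 322² = 103684. ✓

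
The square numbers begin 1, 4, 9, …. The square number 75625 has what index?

We need n² = 75625, so n = √75625 = 275.

275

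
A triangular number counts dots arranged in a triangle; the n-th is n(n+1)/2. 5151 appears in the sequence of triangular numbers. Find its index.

101

Set n(n+1)/2 = 5151, giving n² + n − 10302 = 0.
The discriminant is 1 + 8·5151 = 41209, and √41209 = 203.
So n = (-1 + 203) / 2 = 202/2 = 101.
Check: 101·102/2 = 5151. ✓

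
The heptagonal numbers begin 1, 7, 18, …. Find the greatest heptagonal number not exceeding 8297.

Solve n(5n−3)/2 ≤ 8297 for integer n.
n = 57 gives 8037 ≤ 8297, while n = 58 gives 8323 > 8297; so the answer is 8037.

8037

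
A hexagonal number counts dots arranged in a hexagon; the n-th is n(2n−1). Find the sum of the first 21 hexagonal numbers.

6391

Σ i(2i−1) = 2Σi² − Σi over i = 1..21.
Σi = 231 and Σi² = 3311.
2·3311 − 1·231 = 6391.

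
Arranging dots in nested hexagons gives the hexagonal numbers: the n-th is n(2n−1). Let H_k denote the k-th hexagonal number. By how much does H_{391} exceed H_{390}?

Consecutive hexagonal numbers differ by 4n − 3: here 4·391 − 3 = 1561.

1561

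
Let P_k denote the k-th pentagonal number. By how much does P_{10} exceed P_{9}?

28

Consecutive pentagonal numbers differ by 3n − 2: here 3·10 − 2 = 28.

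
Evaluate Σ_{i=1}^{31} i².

10416

Σ_{i=1}^{31} i² = 31·32·63/6 = 10416.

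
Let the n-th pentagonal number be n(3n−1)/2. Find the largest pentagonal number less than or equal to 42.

Solve n(3n−1)/2 ≤ 42 for integer n.
n = 5 gives 35 ≤ 42, while n = 6 gives 51 > 42; so the answer is 35.

35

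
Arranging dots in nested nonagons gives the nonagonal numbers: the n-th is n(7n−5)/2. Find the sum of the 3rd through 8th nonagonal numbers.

614

Σ i(7i−5)/2 = (7Σi² − 5Σi) / 2 over i = 3..8.
Σi = 36 − 3 = 33 and Σi² = 204 − 5 = 199.
(7·199 − 5·33) / 2 = 1228/2 = 614.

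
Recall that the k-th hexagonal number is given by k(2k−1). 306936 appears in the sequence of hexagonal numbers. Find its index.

392

Set n(2n−1) = 306936, giving 2n² − n − 306936 = 0.
So n = (1 + 1567) / 4 = 1568/4 = 392.
Check: 392·(2·392 − 1) = 306936. ✓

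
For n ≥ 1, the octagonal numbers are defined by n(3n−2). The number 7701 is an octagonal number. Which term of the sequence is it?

51

Set n(3n−2) = 7701, giving 3n² − 2n − 7701 = 0.
The discriminant is 4 + 12·7701 = 92416, and √92416 = 304.
So n = (2 + 304) / 6 = 306/6 = 51.
Check: 51·(3·51 − 2) = 7701. ✓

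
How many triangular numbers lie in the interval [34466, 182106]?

341

The n-th triangular number is n(n+1)/2.
Smallest index with value ≥ 34466: n = 263 (giving 34716).
Largest index with value ≤ 182106: n = 603 (giving 182106).
Indices 263 through 603: 341 terms.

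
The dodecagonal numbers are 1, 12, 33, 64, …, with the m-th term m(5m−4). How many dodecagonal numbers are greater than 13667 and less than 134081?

112

The n-th dodecagonal number is n(5n−4).
Smallest index with value > 13667: n = 53 (giving 13833).
Largest index with value < 134081: n = 164 (giving 133824).
Indices 53 through 164: 112 terms.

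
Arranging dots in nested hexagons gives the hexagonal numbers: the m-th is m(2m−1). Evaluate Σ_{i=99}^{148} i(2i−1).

Σ i(2i−1) = 2Σi² − Σi over i = 99..148.
Σi = 11026 − 4851 = 6175 and Σi² = 1091574 − 318549 = 773025.
2·773025 − 1·6175 = 1539875.

1539875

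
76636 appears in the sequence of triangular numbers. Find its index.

Set n(n+1)/2 = 76636, giving n² + n − 153272 = 0.
The discriminant is 1 + 8·76636 = 613089, and √613089 = 783.
So n = (-1 + 783) / 2 = 782/2 = 391.
Check: 391·392/2 = 76636. ✓

391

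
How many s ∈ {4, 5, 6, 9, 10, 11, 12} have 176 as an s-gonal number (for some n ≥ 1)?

1

s = 4: P(4, 13) = 169 and P(4, 14) = 196; 176 is not s-gonal.
s = 5: P(5, 11) = 176. ✓
s = 6: P(6, 9) = 153 and P(6, 10) = 190; 176 is not s-gonal.
s = 9: P(9, 7) = 154 and P(9, 8) = 204; 176 is not s-gonal.
s = 10: P(10, 7) = 175 and P(10, 8) = 232; 176 is not s-gonal.
s = 11: P(11, 6) = 141 and P(11, 7) = 196; 176 is not s-gonal.
s = 12: P(12, 6) = 156 and P(12, 7) = 217; 176 is not s-gonal.
Hits: s ∈ {5} → 1.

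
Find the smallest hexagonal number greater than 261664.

261726

Solve n(2n−1) > 261664 for integer n.
The largest n with value ≤ 261664 is 361 (since 260281 ≤ 261664 < 261726), so the first above is n = 362, value 261726.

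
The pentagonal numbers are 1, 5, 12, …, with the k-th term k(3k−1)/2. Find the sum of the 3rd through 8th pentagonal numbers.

282

Σ i(3i−1)/2 = (3Σi² − Σi) / 2 over i = 3..8.
Σi = 36 − 3 = 33 and Σi² = 204 − 5 = 199.
(3·199 − 1·33) / 2 = 564/2 = 282.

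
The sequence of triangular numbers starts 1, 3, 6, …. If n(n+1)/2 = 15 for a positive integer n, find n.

Set n(n+1)/2 = 15, giving n² + n − 30 = 0.
The discriminant is 1 + 8·15 = 121, and √121 = 11.
So n = (-1 + 11) / 2 = 10/2 = 5.
Check: 5·6/2 = 15. ✓

5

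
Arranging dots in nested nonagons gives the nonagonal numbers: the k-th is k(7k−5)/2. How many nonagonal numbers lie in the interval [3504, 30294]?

The n-th nonagonal number is n(7n−5)/2.
Smallest index with value ≥ 3504: n = 32 (giving 3504).
Largest index with value ≤ 30294: n = 93 (giving 30039).
Indices 32 through 93: 62 terms.

62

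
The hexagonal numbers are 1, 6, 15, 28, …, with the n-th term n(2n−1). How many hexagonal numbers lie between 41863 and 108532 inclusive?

The n-th hexagonal number is n(2n−1).
Smallest index with value ≥ 41863: n = 145 (giving 41905).
Largest index with value ≤ 108532: n = 233 (giving 108345).
Indices 145 through 233: 89 terms.

89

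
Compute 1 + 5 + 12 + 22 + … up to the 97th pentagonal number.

461041

Σ i(3i−1)/2 = (3Σi² − Σi) / 2 over i = 1..97.
Σi = 4753 and Σi² = 308945.
(3·308945 − 1·4753) / 2 = 922082/2 = 461041.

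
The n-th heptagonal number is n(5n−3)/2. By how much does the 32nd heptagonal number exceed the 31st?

156

Consecutive heptagonal numbers differ by 5n − 4: here 5·32 − 4 = 156.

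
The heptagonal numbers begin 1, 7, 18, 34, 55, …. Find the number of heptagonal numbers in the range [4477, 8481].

16

The n-th heptagonal number is n(5n−3)/2.
Smallest index with value ≥ 4477: n = 43 (giving 4558).
Largest index with value ≤ 8481: n = 58 (giving 8323).
Indices 43 through 58: 16 terms.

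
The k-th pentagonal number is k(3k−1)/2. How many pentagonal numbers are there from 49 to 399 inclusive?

11

The n-th pentagonal number is n(3n−1)/2.
Smallest index with value ≥ 49: n = 6 (giving 51).
Largest index with value ≤ 399: n = 16 (giving 376).
Indices 6 through 16: 11 terms.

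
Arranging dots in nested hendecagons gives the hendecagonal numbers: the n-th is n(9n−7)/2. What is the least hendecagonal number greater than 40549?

Solve n(9n−7)/2 > 40549 for integer n.
The largest n with value ≤ 40549 is 95 (since 40280 ≤ 40549 < 41136), so the first above is n = 96, value 41136.

41136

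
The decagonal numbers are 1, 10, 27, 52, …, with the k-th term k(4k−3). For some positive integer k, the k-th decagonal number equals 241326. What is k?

Set n(4n−3) = 241326, giving 4n² − 3n − 241326 = 0.
The discriminant is 9 + 16·241326 = 3861225, and √3861225 = 1965.
So n = (3 + 1965) / 8 = 1968/8 = 246.

246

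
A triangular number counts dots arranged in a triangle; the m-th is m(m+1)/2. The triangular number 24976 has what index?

223

Set n(n+1)/2 = 24976, giving n² + n − 49952 = 0.
The discriminant is 1 + 8·24976 = 199809, and √199809 = 447.
So n = (-1 + 447) / 2 = 446/2 = 223.
Check: 223·224/2 = 24976. ✓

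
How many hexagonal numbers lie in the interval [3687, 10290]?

28

The n-th hexagonal number is n(2n−1).
Smallest index with value ≥ 3687: n = 44 (giving 3828).
Largest index with value ≤ 10290: n = 71 (giving 10011).
Indices 44 through 71: 28 terms.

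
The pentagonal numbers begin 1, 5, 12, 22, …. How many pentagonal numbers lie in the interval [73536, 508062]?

361

The n-th pentagonal number is n(3n−1)/2.
Smallest index with value ≥ 73536: n = 222 (giving 73815).
Largest index with value ≤ 508062: n = 582 (giving 507795).
Indices 222 through 582: 361 terms.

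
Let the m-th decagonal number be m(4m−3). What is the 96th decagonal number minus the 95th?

Consecutive decagonal numbers differ by 8n − 7: here 8·96 − 7 = 761.

761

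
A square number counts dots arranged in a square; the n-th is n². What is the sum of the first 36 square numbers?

16206

Σ_{i=1}^{36} i² = 36·37·73/6 = 16206.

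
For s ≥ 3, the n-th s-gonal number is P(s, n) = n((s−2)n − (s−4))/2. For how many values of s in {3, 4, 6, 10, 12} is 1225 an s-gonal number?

s = 3: P(3, 49) = 1225. ✓
s = 4: P(4, 35) = 1225. ✓
s = 6: P(6, 25) = 1225. ✓
s = 10: P(10, 17) = 1105 and P(10, 18) = 1242; 1225 is not s-gonal.
s = 12: P(12, 16) = 1216 and P(12, 17) = 1377; 1225 is not s-gonal.
Hits: s ∈ {3, 4, 6} → 3.

3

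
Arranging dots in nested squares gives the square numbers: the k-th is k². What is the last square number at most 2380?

Solve n² ≤ 2380 for integer n.
n = 48 gives 2304 ≤ 2380, while n = 49 gives 2401 > 2380; so the answer is 2304.

2304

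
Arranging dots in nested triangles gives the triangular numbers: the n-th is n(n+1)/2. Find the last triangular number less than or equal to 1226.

Solve n(n+1)/2 ≤ 1226 for integer n.
n = 49 gives 1225 ≤ 1226, while n = 50 gives 1275 > 1226; so the answer is 1225.

1225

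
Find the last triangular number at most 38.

Solve n(n+1)/2 ≤ 38 for integer n.
n = 8 gives 36 ≤ 38, while n = 9 gives 45 > 38; so the answer is 36.

36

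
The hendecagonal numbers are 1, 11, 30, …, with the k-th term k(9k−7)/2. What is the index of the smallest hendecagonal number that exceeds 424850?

308

Solve n(9n−7)/2 > 424850 for integer n.
The largest n with value ≤ 424850 is 307 (since 423046 ≤ 424850 < 425810), so the first above is n = 308, value 425810.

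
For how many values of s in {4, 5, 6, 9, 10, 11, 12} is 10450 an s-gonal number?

1

s = 4: P(4, 102) = 10404 and P(4, 103) = 10609; 10450 is not s-gonal.
s = 5: P(5, 83) = 10292 and P(5, 84) = 10542; 10450 is not s-gonal.
s = 6: P(6, 72) = 10296 and P(6, 73) = 10585; 10450 is not s-gonal.
s = 9: P(9, 55) = 10450. ✓
s = 10: P(10, 51) = 10251 and P(10, 52) = 10660; 10450 is not s-gonal.
s = 11: P(11, 48) = 10200 and P(11, 49) = 10633; 10450 is not s-gonal.
s = 12: P(12, 46) = 10396 and P(12, 47) = 10857; 10450 is not s-gonal.
Hits: s ∈ {9} → 1.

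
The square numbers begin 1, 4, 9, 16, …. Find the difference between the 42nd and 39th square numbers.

243

42² = 1764 and 39² = 1521.
Difference: 1764 − 1521 = 243.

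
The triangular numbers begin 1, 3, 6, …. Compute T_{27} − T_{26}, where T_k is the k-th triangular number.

27

Consecutive triangular numbers differ by n: T_{27} − T_{26} = 27.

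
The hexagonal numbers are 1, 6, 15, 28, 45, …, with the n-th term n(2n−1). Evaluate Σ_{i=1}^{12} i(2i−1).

1222

Σ i(2i−1) = 2Σi² − Σi over i = 1..12.
Σi = 78 and Σi² = 650.
2·650 − 1·78 = 1222.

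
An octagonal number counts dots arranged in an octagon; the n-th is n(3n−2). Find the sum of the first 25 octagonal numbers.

15925

Σ i(3i−2) = 3Σi² − 2Σi over i = 1..25.
Σi = 325 and Σi² = 5525.
3·5525 − 2·325 = 15925.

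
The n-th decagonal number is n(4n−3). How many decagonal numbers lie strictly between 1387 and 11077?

33

The n-th decagonal number is n(4n−3).
Smallest index with value > 1387: n = 20 (giving 1540).
Largest index with value < 11077: n = 52 (giving 10660).
Indices 20 through 52: 33 terms.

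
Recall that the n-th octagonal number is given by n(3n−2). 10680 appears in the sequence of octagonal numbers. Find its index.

60

Set n(3n−2) = 10680, giving 3n² − 2n − 10680 = 0.
So n = (2 + 358) / 6 = 360/6 = 60.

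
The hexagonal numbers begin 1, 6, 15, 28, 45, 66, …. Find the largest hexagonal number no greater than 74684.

Solve n(2n−1) ≤ 74684 for integer n.
n = 193 gives 74305 ≤ 74684, while n = 194 gives 75078 > 74684; so the answer is 74305.

74305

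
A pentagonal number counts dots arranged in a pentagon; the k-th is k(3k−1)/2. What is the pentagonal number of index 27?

1080

The 27th pentagonal number is n(3n−1)/2 with n = 27.
27·(3·27 − 1)/2 = 27·80/2 = 27·40 = 1080.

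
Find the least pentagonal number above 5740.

5922

Solve n(3n−1)/2 > 5740 for integer n.
The largest n with value ≤ 5740 is 62 (since 5735 ≤ 5740 < 5922), so the first above is n = 63, value 5922.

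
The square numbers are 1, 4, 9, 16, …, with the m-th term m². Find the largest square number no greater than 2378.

Solve n² ≤ 2378 for integer n.
n = 48 gives 2304 ≤ 2378, while n = 49 gives 2401 > 2378; so the answer is 2304.

2304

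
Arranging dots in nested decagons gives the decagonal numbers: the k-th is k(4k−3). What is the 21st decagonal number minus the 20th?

161

Consecutive decagonal numbers differ by 8n − 7: here 8·21 − 7 = 161.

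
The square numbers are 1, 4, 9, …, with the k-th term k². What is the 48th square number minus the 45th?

279

48² = 2304 and 45² = 2025.
Difference: 2304 − 2025 = 279.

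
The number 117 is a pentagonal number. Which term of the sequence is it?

Set n(3n−1)/2 = 117, giving 3n² − n − 234 = 0.
The discriminant is 1 + 24·117 = 2809, and √2809 = 53.
So n = (1 + 53) / 6 = 54/6 = 9.
Check: 9·(3·9 − 1)/2 = 117. ✓

9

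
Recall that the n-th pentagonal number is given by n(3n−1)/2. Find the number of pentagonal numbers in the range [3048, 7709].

26

The n-th pentagonal number is n(3n−1)/2.
Smallest index with value ≥ 3048: n = 46 (giving 3151).
Largest index with value ≤ 7709: n = 71 (giving 7526).
Indices 46 through 71: 26 terms.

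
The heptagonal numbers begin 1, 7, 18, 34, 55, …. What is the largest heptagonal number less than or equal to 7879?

Solve n(5n−3)/2 ≤ 7879 for integer n.
n = 56 gives 7756 ≤ 7879, while n = 57 gives 8037 > 7879; so the answer is 7756.

7756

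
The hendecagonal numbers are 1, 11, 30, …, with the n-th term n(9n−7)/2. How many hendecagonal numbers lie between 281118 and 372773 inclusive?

The n-th hendecagonal number is n(9n−7)/2.
Smallest index with value ≥ 281118: n = 251 (giving 282626).
Largest index with value ≤ 372773: n = 288 (giving 372240).
Indices 251 through 288: 38 terms.

38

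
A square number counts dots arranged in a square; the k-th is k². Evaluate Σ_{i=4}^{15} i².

1226

Σ_{i=4}^{15} i² = 1240 − 14 = 1226.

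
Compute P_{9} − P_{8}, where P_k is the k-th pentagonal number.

Consecutive pentagonal numbers differ by 3n − 2: here 3·9 − 2 = 25.

25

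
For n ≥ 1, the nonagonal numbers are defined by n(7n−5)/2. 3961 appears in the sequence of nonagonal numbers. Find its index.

Set n(7n−5)/2 = 3961, giving 7n² − 5n − 7922 = 0.
The discriminant is 25 + 56·3961 = 221841, and √221841 = 471.
So n = (5 + 471) / 14 = 476/14 = 34.

34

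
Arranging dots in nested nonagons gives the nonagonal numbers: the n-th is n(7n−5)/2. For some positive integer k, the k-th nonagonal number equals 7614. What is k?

47

Set n(7n−5)/2 = 7614, giving 7n² − 5n − 15228 = 0.
So n = (5 + 653) / 14 = 658/14 = 47.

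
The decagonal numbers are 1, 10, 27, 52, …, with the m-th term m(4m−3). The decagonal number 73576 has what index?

136

Set n(4n−3) = 73576, giving 4n² − 3n − 73576 = 0.
The discriminant is 9 + 16·73576 = 1177225, and √1177225 = 1085.
So n = (3 + 1085) / 8 = 1088/8 = 136.
Check: 136·(4·136 − 3) = 73576. ✓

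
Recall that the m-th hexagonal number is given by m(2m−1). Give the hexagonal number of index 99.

99·(2·99 − 1) = 99·197 = 19503.

19503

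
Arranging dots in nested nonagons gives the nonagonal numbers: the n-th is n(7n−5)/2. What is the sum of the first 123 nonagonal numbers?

2178494

Σ i(7i−5)/2 = (7Σi² − 5Σi) / 2 over i = 1..123.
Σi = 7626 and Σi² = 627874.
(7·627874 − 5·7626) / 2 = 4356988/2 = 2178494.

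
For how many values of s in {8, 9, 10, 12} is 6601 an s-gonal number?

1

s = 8: P(8, 47) = 6533 and P(8, 48) = 6816; 6601 is not s-gonal.
s = 9: P(9, 43) = 6364 and P(9, 44) = 6666; 6601 is not s-gonal.
s = 10: P(10, 41) = 6601. ✓
s = 12: P(12, 36) = 6336 and P(12, 37) = 6697; 6601 is not s-gonal.
Hits: s ∈ {10} → 1.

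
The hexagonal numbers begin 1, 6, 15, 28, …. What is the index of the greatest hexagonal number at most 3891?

44

Solve n(2n−1) ≤ 3891 for integer n.
n = 44 gives 3828 ≤ 3891, while n = 45 gives 4005 > 3891; so the answer is index 44.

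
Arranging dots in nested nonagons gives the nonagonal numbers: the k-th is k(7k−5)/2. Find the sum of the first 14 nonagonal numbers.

3290

Σ i(7i−5)/2 = (7Σi² − 5Σi) / 2 over i = 1..14.
Σi = 105 and Σi² = 1015.
(7·1015 − 5·105) / 2 = 6580/2 = 3290.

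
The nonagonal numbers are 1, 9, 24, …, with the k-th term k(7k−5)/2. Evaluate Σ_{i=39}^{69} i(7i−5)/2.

Σ i(7i−5)/2 = (7Σi² − 5Σi) / 2 over i = 39..69.
Σi = 2415 − 741 = 1674 and Σi² = 111895 − 19019 = 92876.
(7·92876 − 5·1674) / 2 = 641762/2 = 320881.

320881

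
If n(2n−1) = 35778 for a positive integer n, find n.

134

Set n(2n−1) = 35778, giving 2n² − n − 35778 = 0.
The discriminant is 1 + 8·35778 = 286225, and √286225 = 535.
So n = (1 + 535) / 4 = 536/4 = 134.
Check: 134·(2·134 − 1) = 35778. ✓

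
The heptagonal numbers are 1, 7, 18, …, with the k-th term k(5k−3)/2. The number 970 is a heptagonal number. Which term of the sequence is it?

Set n(5n−3)/2 = 970, giving 5n² − 3n − 1940 = 0.
So n = (3 + 197) / 10 = 200/10 = 20.
Check: 20·(5·20 − 3)/2 = 970. ✓

20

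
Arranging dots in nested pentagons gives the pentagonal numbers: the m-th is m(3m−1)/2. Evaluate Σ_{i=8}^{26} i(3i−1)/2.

Σ i(3i−1)/2 = (3Σi² − Σi) / 2 over i = 8..26.
Σi = 351 − 28 = 323 and Σi² = 6201 − 140 = 6061.
(3·6061 − 1·323) / 2 = 17860/2 = 8930.

8930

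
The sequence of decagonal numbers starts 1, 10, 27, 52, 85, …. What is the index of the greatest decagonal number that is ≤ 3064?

Solve n(4n−3) ≤ 3064 for integer n.
n = 28 gives 3052 ≤ 3064, while n = 29 gives 3277 > 3064; so the answer is index 28.

28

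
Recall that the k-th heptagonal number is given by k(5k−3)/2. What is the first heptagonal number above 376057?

Solve n(5n−3)/2 > 376057 for integer n.
The largest n with value ≤ 376057 is 388 (since 375778 ≤ 376057 < 377719), so the first above is n = 389, value 377719.

377719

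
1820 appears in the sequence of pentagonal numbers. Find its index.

Set n(3n−1)/2 = 1820, giving 3n² − n − 3640 = 0.
The discriminant is 1 + 24·1820 = 43681, and √43681 = 209.
So n = (1 + 209) / 6 = 210/6 = 35.
Check: 35·(3·35 − 1)/2 = 1820. ✓

35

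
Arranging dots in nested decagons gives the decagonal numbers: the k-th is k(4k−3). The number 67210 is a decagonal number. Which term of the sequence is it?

Set n(4n−3) = 67210, giving 4n² − 3n − 67210 = 0.
The discriminant is 9 + 16·67210 = 1075369, and √1075369 = 1037.
So n = (3 + 1037) / 8 = 1040/8 = 130.

130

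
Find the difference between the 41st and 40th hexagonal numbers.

161

Consecutive hexagonal numbers differ by 4n − 3: here 4·41 − 3 = 161.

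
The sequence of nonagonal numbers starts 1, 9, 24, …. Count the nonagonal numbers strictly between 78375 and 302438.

144

The n-th nonagonal number is n(7n−5)/2.
Smallest index with value > 78375: n = 151 (giving 79426).
Largest index with value < 302438: n = 294 (giving 301791).
Indices 151 through 294: 144 terms.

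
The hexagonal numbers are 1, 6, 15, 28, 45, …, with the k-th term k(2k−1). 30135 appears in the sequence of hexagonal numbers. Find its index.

Set n(2n−1) = 30135, giving 2n² − n − 30135 = 0.
The discriminant is 1 + 8·30135 = 241081, and √241081 = 491.
So n = (1 + 491) / 4 = 492/4 = 123.
Check: 123·(2·123 − 1) = 30135. ✓

123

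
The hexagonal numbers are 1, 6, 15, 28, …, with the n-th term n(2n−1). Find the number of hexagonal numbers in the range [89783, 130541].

The n-th hexagonal number is n(2n−1).
Smallest index with value ≥ 89783: n = 213 (giving 90525).
Largest index with value ≤ 130541: n = 255 (giving 129795).
Indices 213 through 255: 43 terms.

43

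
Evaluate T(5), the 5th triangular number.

The 5th triangular number is n(n+1)/2 with n = 5.
5·6/2 = 30/2 = 15.

15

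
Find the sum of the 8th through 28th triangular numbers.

Σ i(i+1)/2 = (Σi² + Σi) / 2 over i = 8..28.
Σi = 406 − 28 = 378 and Σi² = 7714 − 140 = 7574.
(1·7574 + 1·378) / 2 = 7952/2 = 3976.

3976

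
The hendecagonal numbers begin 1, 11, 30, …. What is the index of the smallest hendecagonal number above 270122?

246

Solve n(9n−7)/2 > 270122 for integer n.
The largest n with value ≤ 270122 is 245 (since 269255 ≤ 270122 < 271461), so the first above is n = 246, value 271461.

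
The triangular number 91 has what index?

13

Set n(n+1)/2 = 91, giving n² + n − 182 = 0.
So n = (-1 + 27) / 2 = 26/2 = 13.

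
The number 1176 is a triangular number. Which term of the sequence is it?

Set n(n+1)/2 = 1176, giving n² + n − 2352 = 0.
The discriminant is 1 + 8·1176 = 9409, and √9409 = 97.
So n = (-1 + 97) / 2 = 96/2 = 48.

48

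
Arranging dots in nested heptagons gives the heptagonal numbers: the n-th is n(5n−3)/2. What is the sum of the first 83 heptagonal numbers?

479906

Σ i(5i−3)/2 = (5Σi² − 3Σi) / 2 over i = 1..83.
Σi = 3486 and Σi² = 194054.
(5·194054 − 3·3486) / 2 = 959812/2 = 479906.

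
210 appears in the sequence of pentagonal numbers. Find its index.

12

Set n(3n−1)/2 = 210, giving 3n² − n − 420 = 0.
The discriminant is 1 + 24·210 = 5041, and √5041 = 71.
So n = (1 + 71) / 6 = 72/6 = 12.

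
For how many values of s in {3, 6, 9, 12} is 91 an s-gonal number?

2

s = 3: P(3, 13) = 91. ✓
s = 6: P(6, 7) = 91. ✓
s = 9: P(9, 5) = 75 and P(9, 6) = 111; 91 is not s-gonal.
s = 12: P(12, 4) = 64 and P(12, 5) = 105; 91 is not s-gonal.
Hits: s ∈ {3, 6} → 2.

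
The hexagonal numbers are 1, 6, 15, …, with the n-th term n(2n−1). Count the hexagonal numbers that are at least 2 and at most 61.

The n-th hexagonal number is n(2n−1).
Smallest index with value ≥ 2: n = 2 (giving 6).
Largest index with value ≤ 61: n = 5 (giving 45).
Indices 2 through 5: 4 terms.

4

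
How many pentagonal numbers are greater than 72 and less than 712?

14

The n-th pentagonal number is n(3n−1)/2.
Smallest index with value > 72: n = 8 (giving 92).
Largest index with value < 712: n = 21 (giving 651).
Indices 8 through 21: 14 terms.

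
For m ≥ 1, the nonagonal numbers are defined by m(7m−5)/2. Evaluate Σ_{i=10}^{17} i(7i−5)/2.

4980

Σ i(7i−5)/2 = (7Σi² − 5Σi) / 2 over i = 10..17.
Σi = 153 − 45 = 108 and Σi² = 1785 − 285 = 1500.
(7·1500 − 5·108) / 2 = 9960/2 = 4980.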